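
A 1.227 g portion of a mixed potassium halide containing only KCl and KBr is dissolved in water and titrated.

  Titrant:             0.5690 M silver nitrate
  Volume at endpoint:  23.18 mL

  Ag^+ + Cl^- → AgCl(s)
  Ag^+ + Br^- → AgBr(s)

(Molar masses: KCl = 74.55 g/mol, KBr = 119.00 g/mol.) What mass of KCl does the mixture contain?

0.5745 g

n(AgNO3) = 0.02318 × 0.5690 = 0.01319 mol
Let x = n(KCl), y = n(KBr).
Titrant: 1x + 1y = 0.01319;  mass: 74.55x + 119.00y = 1.227
Solving, x = 7.706 × 10^-3 mol, y = 5.483 × 10^-3 mol
mass of KCl = 7.706 × 10^-3 × 74.55 = 0.5745 g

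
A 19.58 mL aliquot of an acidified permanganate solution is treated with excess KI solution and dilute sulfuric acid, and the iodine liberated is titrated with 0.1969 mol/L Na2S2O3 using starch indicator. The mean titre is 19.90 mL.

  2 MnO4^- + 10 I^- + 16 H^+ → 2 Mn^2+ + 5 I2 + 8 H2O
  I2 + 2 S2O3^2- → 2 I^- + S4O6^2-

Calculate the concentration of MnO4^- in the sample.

0.04002 mol/L

n(S2O3^2-) = 0.01990 × 0.1969 = 3.918 × 10^-3 mol
n(I2) = n(S2O3^2-)/2 = 1.959 × 10^-3 mol
From the 2:5 ratio, n(MnO4^-) in the aliquot = 2/5 × 1.959 × 10^-3 = 7.837 × 10^-4 mol
[MnO4^-] = 7.837 × 10^-4 / 0.01958 = 0.04002 mol/L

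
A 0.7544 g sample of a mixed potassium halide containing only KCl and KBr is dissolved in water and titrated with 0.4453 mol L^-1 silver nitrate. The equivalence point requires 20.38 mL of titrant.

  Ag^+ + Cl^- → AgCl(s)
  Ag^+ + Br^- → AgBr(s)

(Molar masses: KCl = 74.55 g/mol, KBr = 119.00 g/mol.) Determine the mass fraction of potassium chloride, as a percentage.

72.38 %

n(AgNO3) = 0.02038 × 0.4453 = 9.075 × 10^-3 mol
Let x = n(KCl), y = n(KBr).
Titrant: 1x + 1y = 9.075 × 10^-3;  mass: 74.55x + 119.00y = 0.7544
Solving, x = 7.324 × 10^-3 mol, y = 1.751 × 10^-3 mol
mass of KCl = 7.324 × 10^-3 × 74.55 = 0.5460 g
% KCl = 0.5460 / 0.7544 × 100 = 72.38 %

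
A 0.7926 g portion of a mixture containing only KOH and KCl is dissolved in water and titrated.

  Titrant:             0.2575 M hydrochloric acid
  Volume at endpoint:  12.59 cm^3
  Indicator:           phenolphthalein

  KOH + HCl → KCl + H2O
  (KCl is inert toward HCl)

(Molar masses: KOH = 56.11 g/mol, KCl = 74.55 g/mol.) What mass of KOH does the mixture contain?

n(HCl) = 0.01259 × 0.2575 = 3.242 × 10^-3 mol
Let x = n(KOH), y = n(KCl).
Titrant: 1x = 3.242 × 10^-3;  mass: 56.11x + 74.55y = 0.7926
Solving, x = 3.242 × 10^-3 mol, y = 8.192 × 10^-3 mol
mass of KOH = 3.242 × 10^-3 × 56.11 = 0.1819 g

0.1819 g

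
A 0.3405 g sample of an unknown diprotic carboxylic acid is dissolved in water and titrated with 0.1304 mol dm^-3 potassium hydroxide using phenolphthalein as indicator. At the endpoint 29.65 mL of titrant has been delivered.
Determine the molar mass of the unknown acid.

n(KOH) = 0.02965 L × 0.1304 mol/L = 3.866 × 10^-3 mol
From the 1:2 ratio, n(H2A) = 1/2 × 3.866 × 10^-3 = 1.933 × 10^-3 mol
M = m / n = 0.3405 g / 1.933 × 10^-3 mol = 176.1 g/mol

176.1 g/mol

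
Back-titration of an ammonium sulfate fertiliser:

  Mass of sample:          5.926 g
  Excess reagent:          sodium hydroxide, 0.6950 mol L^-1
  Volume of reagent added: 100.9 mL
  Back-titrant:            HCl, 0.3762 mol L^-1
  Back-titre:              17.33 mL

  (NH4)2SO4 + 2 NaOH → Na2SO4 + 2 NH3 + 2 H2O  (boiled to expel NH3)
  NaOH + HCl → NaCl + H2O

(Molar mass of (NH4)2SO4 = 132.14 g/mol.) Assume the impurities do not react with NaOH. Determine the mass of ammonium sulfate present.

4.202 g

n(NaOH) added = 0.1009 × 0.6950 = 0.07013 mol
n(HCl) used in back-titration = 0.01733 × 0.3762 = 6.520 × 10^-3 mol
n(NaOH) left over = 6.520 × 10^-3 mol (1:1 ratio)
n(NaOH) consumed by analyte = 0.07013 − 6.520 × 10^-3 = 0.06361 mol
From the 1:2 ratio, n((NH4)2SO4) = 1/2 × 0.06361 = 0.03180 mol
mass of (NH4)2SO4 = 0.03180 × 132.14 = 4.202 g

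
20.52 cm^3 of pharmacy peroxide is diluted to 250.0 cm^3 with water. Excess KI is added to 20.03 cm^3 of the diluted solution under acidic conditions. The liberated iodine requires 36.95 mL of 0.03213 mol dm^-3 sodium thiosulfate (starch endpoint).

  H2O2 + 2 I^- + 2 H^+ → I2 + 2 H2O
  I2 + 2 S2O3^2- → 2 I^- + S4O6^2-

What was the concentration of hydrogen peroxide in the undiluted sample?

n(S2O3^2-) = 0.03695 × 0.03213 = 1.187 × 10^-3 mol
n(I2) = n(S2O3^2-)/2 = 5.936 × 10^-4 mol
n(H2O2) in the aliquot = 5.936 × 10^-4 mol (1:1 ratio)
[H2O2]_dilute = 5.936 × 10^-4 / 0.02003 = 0.02964 mol/L
[H2O2]_original = 0.02964 × 250.0/20.52 = 0.3611 mol/L

0.3611 mol/L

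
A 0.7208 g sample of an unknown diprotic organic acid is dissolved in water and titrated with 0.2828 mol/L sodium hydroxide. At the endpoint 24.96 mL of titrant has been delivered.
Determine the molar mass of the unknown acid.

204.2 g/mol

n(NaOH) = 0.02496 L × 0.2828 mol/L = 7.059 × 10^-3 mol
From the 1:2 ratio, n(H2A) = 1/2 × 7.059 × 10^-3 = 3.529 × 10^-3 mol
M = m / n = 0.7208 g / 3.529 × 10^-3 mol = 204.2 g/mol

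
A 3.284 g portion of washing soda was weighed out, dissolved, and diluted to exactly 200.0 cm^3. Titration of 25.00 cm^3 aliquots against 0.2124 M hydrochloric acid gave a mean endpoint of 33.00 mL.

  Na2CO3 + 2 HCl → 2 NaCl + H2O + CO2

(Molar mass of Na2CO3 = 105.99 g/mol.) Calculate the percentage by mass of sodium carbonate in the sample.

90.49 %

n(HCl) per titration = 0.03300 × 0.2124 = 7.009 × 10^-3 mol
From the 1:2 ratio, n(Na2CO3) in each aliquot = 1/2 × 7.009 × 10^-3 = 3.505 × 10^-3 mol
n(Na2CO3) in the whole flask = 3.505 × 10^-3 × 200.0/25.00 = 0.02804 mol
mass of Na2CO3 = 0.02804 × 105.99 = 2.972 g
% Na2CO3 = 2.972 / 3.284 × 100 = 90.49 %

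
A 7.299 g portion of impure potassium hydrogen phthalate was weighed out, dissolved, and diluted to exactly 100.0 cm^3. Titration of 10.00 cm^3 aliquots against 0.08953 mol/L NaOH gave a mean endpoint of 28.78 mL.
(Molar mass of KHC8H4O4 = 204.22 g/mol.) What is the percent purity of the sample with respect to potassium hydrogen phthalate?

KHC8H4O4 + NaOH → KNaC8H4O4 + H2O
n(NaOH) per titration = 0.02878 × 0.08953 = 2.577 × 10^-3 mol
n(KHC8H4O4) in each aliquot = 2.577 × 10^-3 mol (1:1 ratio)
n(KHC8H4O4) in the whole flask = 2.577 × 10^-3 × 100.0/10.00 = 0.02577 mol
mass of KHC8H4O4 = 0.02577 × 204.22 = 5.262 g
% KHC8H4O4 = 5.262 / 7.299 × 100 = 72.09 %

72.09 %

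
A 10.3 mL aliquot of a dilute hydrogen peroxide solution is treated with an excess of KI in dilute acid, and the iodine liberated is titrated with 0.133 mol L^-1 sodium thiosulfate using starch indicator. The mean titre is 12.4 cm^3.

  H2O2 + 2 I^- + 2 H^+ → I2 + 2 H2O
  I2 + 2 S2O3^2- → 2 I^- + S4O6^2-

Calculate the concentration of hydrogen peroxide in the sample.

0.0801 mol/L

n(S2O3^2-) = 0.0124 × 0.133 = 1.65 × 10^-3 mol
n(I2) = n(S2O3^2-)/2 = 8.25 × 10^-4 mol
n(H2O2) in the aliquot = 8.25 × 10^-4 mol (1:1 ratio)
[H2O2] = 8.25 × 10^-4 / 0.0103 = 0.0801 mol/L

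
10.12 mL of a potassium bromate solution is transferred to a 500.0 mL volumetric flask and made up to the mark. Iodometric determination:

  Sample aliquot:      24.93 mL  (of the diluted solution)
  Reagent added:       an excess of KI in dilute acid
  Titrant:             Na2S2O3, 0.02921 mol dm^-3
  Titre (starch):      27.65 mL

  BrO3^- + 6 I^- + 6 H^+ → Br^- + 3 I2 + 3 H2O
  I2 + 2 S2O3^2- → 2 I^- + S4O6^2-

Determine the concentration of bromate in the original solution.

0.2668 mol/L

n(S2O3^2-) = 0.02765 × 0.02921 = 8.077 × 10^-4 mol
n(I2) = n(S2O3^2-)/2 = 4.038 × 10^-4 mol
From the 1:3 ratio, n(BrO3^-) in the aliquot = 1/3 × 4.038 × 10^-4 = 1.346 × 10^-4 mol
[BrO3^-]_dilute = 1.346 × 10^-4 / 0.02493 = 0.005399 mol/L
[BrO3^-]_original = 0.005399 × 500.0/10.12 = 0.2668 mol/L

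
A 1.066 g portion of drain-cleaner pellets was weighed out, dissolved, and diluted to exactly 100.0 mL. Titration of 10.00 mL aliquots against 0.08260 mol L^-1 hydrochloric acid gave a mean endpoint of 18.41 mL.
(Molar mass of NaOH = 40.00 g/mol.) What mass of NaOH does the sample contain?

NaOH + HCl → NaCl + H2O
n(HCl) per titration = 0.01841 × 0.08260 = 1.521 × 10^-3 mol
n(NaOH) in each aliquot = 1.521 × 10^-3 mol (1:1 ratio)
n(NaOH) in the whole flask = 1.521 × 10^-3 × 100.0/10.00 = 0.01521 mol
mass of NaOH = 0.01521 × 40.00 = 0.6083 g

0.6083 g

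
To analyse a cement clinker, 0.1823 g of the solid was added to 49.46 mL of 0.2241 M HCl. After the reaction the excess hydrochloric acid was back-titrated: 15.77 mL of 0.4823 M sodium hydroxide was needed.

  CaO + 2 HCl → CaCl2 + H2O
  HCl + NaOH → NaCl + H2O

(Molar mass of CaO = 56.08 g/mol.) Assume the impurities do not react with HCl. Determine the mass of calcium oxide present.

n(HCl) added = 0.04946 × 0.2241 = 0.01108 mol
n(NaOH) used in back-titration = 0.01577 × 0.4823 = 7.606 × 10^-3 mol
n(HCl) left over = 7.606 × 10^-3 mol (1:1 ratio)
n(HCl) consumed by analyte = 0.01108 − 7.606 × 10^-3 = 3.478 × 10^-3 mol
From the 1:2 ratio, n(CaO) = 1/2 × 3.478 × 10^-3 = 1.739 × 10^-3 mol
mass of CaO = 1.739 × 10^-3 × 56.08 = 0.09753 g

0.09753 g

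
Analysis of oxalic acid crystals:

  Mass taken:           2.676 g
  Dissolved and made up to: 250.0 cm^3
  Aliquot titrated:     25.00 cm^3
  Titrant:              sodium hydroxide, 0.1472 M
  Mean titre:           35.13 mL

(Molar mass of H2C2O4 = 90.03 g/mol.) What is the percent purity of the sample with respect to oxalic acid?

86.99 %

H2C2O4 + 2 NaOH → Na2C2O4 + 2 H2O
n(NaOH) per titration = 0.03513 × 0.1472 = 5.171 × 10^-3 mol
From the 1:2 ratio, n(H2C2O4) in each aliquot = 1/2 × 5.171 × 10^-3 = 2.586 × 10^-3 mol
n(H2C2O4) in the whole flask = 2.586 × 10^-3 × 250.0/25.00 = 0.02586 mol
mass of H2C2O4 = 0.02586 × 90.03 = 2.328 g
% H2C2O4 = 2.328 / 2.676 × 100 = 86.99 %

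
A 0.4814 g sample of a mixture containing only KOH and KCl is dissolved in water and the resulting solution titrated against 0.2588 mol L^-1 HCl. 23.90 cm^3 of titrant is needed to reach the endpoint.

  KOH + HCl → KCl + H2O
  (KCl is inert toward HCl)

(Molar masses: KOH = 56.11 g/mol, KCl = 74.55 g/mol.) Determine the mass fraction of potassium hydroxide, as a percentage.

n(HCl) = 0.02390 × 0.2588 = 6.185 × 10^-3 mol
Let x = n(KOH), y = n(KCl).
Titrant: 1x = 6.185 × 10^-3;  mass: 56.11x + 74.55y = 0.4814
Solving, x = 6.185 × 10^-3 mol, y = 1.802 × 10^-3 mol
mass of KOH = 6.185 × 10^-3 × 56.11 = 0.3471 g
% KOH = 0.3471 / 0.4814 × 100 = 72.09 %

72.09 %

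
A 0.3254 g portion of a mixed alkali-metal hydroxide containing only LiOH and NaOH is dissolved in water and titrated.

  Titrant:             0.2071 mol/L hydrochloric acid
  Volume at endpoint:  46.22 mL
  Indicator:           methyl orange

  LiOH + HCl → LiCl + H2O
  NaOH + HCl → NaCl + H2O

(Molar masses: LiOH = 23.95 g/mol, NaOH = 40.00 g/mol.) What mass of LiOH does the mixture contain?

0.08578 g

n(HCl) = 0.04622 × 0.2071 = 9.572 × 10^-3 mol
Let x = n(LiOH), y = n(NaOH).
Titrant: 1x + 1y = 9.572 × 10^-3;  mass: 23.95x + 40.00y = 0.3254
Solving, x = 3.582 × 10^-3 mol, y = 5.990 × 10^-3 mol
mass of LiOH = 3.582 × 10^-3 × 23.95 = 0.08578 g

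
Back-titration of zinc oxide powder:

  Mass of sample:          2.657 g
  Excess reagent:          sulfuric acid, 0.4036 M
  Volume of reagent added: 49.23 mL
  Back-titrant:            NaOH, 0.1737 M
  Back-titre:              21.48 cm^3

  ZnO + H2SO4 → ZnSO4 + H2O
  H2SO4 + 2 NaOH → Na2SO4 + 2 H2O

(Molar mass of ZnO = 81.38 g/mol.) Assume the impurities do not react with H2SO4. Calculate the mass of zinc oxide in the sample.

n(H2SO4) added = 0.04923 × 0.4036 = 0.01987 mol
n(NaOH) used in back-titration = 0.02148 × 0.1737 = 3.731 × 10^-3 mol
From the 1:2 ratio, n(H2SO4) left over = 1/2 × 3.731 × 10^-3 = 1.866 × 10^-3 mol
n(H2SO4) consumed by analyte = 0.01987 − 1.866 × 10^-3 = 0.01800 mol
n(ZnO) = 0.01800 mol (1:1 ratio)
mass of ZnO = 0.01800 × 81.38 = 1.465 g

1.465 g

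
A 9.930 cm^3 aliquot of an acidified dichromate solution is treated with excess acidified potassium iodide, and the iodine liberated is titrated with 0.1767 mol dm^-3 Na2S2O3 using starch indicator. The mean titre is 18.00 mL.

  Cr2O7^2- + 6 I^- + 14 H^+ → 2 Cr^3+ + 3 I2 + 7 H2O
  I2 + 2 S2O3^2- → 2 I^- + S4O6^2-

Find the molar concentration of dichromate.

n(S2O3^2-) = 0.01800 × 0.1767 = 3.181 × 10^-3 mol
n(I2) = n(S2O3^2-)/2 = 1.590 × 10^-3 mol
From the 1:3 ratio, n(Cr2O7^2-) in the aliquot = 1/3 × 1.590 × 10^-3 = 5.301 × 10^-4 mol
[Cr2O7^2-] = 5.301 × 10^-4 / 0.009930 = 0.05338 mol/L

0.05338 mol/L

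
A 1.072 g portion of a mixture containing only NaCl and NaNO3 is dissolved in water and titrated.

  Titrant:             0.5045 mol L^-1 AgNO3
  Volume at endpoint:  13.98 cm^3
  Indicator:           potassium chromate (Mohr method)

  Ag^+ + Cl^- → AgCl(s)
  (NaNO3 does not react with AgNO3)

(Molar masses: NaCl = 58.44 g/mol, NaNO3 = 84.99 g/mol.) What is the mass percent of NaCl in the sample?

n(AgNO3) = 0.01398 × 0.5045 = 7.053 × 10^-3 mol
Let x = n(NaCl), y = n(NaNO3).
Titrant: 1x = 7.053 × 10^-3;  mass: 58.44x + 84.99y = 1.072
Solving, x = 7.053 × 10^-3 mol, y = 7.764 × 10^-3 mol
mass of NaCl = 7.053 × 10^-3 × 58.44 = 0.4122 g
% NaCl = 0.4122 / 1.072 × 100 = 38.45 %

38.45 %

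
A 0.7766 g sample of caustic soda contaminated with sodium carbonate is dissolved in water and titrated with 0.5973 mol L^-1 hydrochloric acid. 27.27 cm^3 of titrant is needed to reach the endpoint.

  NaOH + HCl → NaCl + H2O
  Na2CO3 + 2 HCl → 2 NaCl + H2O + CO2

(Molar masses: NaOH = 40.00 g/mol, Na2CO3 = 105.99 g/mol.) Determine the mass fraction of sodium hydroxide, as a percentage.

n(HCl) = 0.02727 × 0.5973 = 0.01629 mol
Let x = n(NaOH), y = n(Na2CO3).
Titrant: 1x + 2y = 0.01629;  mass: 40.00x + 105.99y = 0.7766
Solving, x = 6.664 × 10^-3 mol, y = 4.812 × 10^-3 mol
mass of NaOH = 6.664 × 10^-3 × 40.00 = 0.2666 g
% NaOH = 0.2666 / 0.7766 × 100 = 34.33 %

34.33 %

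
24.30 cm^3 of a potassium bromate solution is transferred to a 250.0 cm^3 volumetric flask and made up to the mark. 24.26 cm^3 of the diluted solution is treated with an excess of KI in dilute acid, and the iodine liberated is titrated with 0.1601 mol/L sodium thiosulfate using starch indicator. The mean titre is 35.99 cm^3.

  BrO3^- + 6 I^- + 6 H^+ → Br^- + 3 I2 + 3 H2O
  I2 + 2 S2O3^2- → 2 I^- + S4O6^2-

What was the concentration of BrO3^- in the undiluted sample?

0.4073 mol/L

n(S2O3^2-) = 0.03599 × 0.1601 = 5.762 × 10^-3 mol
n(I2) = n(S2O3^2-)/2 = 2.881 × 10^-3 mol
From the 1:3 ratio, n(BrO3^-) in the aliquot = 1/3 × 2.881 × 10^-3 = 9.603 × 10^-4 mol
[BrO3^-]_dilute = 9.603 × 10^-4 / 0.02426 = 0.03959 mol/L
[BrO3^-]_original = 0.03959 × 250.0/24.30 = 0.4073 mol/L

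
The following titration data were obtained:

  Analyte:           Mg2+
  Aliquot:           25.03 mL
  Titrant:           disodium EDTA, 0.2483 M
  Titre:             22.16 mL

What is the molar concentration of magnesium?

Mg^2+ + EDTA^4- → [Mg(EDTA)]^2-
n(EDTA) = 0.02216 L × 0.2483 mol/L = 5.502 × 10^-3 mol
n(Mg2+) = 5.502 × 10^-3 mol (1:1 mole ratio)
[Mg2+] = 5.502 × 10^-3 mol / 0.02503 L = 0.2198 mol/L

0.2198 M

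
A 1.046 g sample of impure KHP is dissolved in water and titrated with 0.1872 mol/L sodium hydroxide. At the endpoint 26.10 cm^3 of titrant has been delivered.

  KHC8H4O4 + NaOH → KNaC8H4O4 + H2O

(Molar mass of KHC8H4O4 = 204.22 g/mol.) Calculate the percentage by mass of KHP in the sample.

n(NaOH) = 0.02610 L × 0.1872 mol/L = 4.886 × 10^-3 mol
n(KHC8H4O4) = 4.886 × 10^-3 mol (1:1 ratio)
mass of KHC8H4O4 = 4.886 × 10^-3 × 204.22 g/mol = 0.9978 g
% KHC8H4O4 = 0.9978 / 1.046 × 100 = 95.39 %

95.39 %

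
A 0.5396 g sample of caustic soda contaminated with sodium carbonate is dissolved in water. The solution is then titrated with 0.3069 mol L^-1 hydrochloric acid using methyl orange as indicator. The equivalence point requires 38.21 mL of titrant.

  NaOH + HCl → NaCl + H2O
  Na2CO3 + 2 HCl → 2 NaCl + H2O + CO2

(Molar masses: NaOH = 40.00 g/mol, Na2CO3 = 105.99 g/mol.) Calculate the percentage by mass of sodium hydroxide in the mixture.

n(HCl) = 0.03821 × 0.3069 = 0.01173 mol
Let x = n(NaOH), y = n(Na2CO3).
Titrant: 1x + 2y = 0.01173;  mass: 40.00x + 105.99y = 0.5396
Solving, x = 6.299 × 10^-3 mol, y = 2.714 × 10^-3 mol
mass of NaOH = 6.299 × 10^-3 × 40.00 = 0.2520 g
% NaOH = 0.2520 / 0.5396 × 100 = 46.69 %

46.69 %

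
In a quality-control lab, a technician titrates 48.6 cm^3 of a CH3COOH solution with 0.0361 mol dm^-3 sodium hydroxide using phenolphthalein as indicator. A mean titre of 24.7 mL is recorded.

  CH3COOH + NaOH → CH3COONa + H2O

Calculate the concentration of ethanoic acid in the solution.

n(NaOH) = 0.0247 L × 0.0361 mol/L = 8.92 × 10^-4 mol
n(CH3COOH) = 8.92 × 10^-4 mol (1:1 mole ratio)
[CH3COOH] = 8.92 × 10^-4 mol / 0.0486 L = 0.0183 mol/L

0.0183 mol/L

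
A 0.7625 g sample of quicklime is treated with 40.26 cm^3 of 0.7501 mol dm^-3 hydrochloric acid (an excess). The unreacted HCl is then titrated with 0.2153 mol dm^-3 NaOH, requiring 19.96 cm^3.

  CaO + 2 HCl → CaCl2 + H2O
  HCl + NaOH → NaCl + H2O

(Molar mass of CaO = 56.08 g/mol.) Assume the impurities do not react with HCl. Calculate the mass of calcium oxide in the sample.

n(HCl) added = 0.04026 × 0.7501 = 0.03020 mol
n(NaOH) used in back-titration = 0.01996 × 0.2153 = 4.297 × 10^-3 mol
n(HCl) left over = 4.297 × 10^-3 mol (1:1 ratio)
n(HCl) consumed by analyte = 0.03020 − 4.297 × 10^-3 = 0.02590 mol
From the 1:2 ratio, n(CaO) = 1/2 × 0.02590 = 0.01295 mol
mass of CaO = 0.01295 × 56.08 = 0.7263 g

0.7263 g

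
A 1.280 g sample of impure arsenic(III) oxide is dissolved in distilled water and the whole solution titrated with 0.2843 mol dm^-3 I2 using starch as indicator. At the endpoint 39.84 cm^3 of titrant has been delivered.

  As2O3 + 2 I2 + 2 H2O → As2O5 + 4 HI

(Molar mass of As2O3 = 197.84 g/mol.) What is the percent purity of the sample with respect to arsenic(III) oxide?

n(I2) = 0.03984 L × 0.2843 mol/L = 0.01133 mol
From the 1:2 ratio, n(As2O3) = 1/2 × 0.01133 = 5.663 × 10^-3 mol
mass of As2O3 = 5.663 × 10^-3 × 197.84 g/mol = 1.120 g
% As2O3 = 1.120 / 1.280 × 100 = 87.53 %

87.53 %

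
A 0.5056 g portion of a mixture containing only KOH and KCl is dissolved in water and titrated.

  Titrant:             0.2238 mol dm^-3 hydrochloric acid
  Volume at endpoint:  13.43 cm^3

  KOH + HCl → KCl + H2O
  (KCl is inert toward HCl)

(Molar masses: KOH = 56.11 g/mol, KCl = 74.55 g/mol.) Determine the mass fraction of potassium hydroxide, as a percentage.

n(HCl) = 0.01343 × 0.2238 = 3.006 × 10^-3 mol
Let x = n(KOH), y = n(KCl).
Titrant: 1x = 3.006 × 10^-3;  mass: 56.11x + 74.55y = 0.5056
Solving, x = 3.006 × 10^-3 mol, y = 4.520 × 10^-3 mol
mass of KOH = 3.006 × 10^-3 × 56.11 = 0.1686 g
% KOH = 0.1686 / 0.5056 × 100 = 33.36 %

33.36 %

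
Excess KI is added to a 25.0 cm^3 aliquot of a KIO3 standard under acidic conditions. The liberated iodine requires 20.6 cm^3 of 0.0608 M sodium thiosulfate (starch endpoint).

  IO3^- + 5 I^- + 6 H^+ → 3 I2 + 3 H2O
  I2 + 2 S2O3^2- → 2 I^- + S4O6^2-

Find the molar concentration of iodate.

n(S2O3^2-) = 0.0206 × 0.0608 = 1.25 × 10^-3 mol
n(I2) = n(S2O3^2-)/2 = 6.26 × 10^-4 mol
From the 1:3 ratio, n(IO3^-) in the aliquot = 1/3 × 6.26 × 10^-4 = 2.09 × 10^-4 mol
[IO3^-] = 2.09 × 10^-4 / 0.0250 = 0.00835 mol/L

0.00835 M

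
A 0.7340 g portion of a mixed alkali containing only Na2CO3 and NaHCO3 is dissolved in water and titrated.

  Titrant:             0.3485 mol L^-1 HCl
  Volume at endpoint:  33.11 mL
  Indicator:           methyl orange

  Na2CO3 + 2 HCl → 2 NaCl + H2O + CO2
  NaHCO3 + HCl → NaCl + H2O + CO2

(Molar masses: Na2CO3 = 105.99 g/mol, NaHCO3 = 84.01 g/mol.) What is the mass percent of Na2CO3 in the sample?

54.79 %

n(HCl) = 0.03311 × 0.3485 = 0.01154 mol
Let x = n(Na2CO3), y = n(NaHCO3).
Titrant: 2x + 1y = 0.01154;  mass: 105.99x + 84.01y = 0.7340
Solving, x = 3.795 × 10^-3 mol, y = 3.950 × 10^-3 mol
mass of Na2CO3 = 3.795 × 10^-3 × 105.99 = 0.4022 g
% Na2CO3 = 0.4022 / 0.7340 × 100 = 54.79 %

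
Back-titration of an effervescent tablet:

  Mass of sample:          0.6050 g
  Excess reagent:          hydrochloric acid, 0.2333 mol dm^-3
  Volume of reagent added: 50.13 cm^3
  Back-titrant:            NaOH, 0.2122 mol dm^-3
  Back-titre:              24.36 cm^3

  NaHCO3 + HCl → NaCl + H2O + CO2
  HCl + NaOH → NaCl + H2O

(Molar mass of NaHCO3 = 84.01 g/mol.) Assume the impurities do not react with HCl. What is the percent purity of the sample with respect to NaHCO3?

n(HCl) added = 0.05013 × 0.2333 = 0.01170 mol
n(NaOH) used in back-titration = 0.02436 × 0.2122 = 5.169 × 10^-3 mol
n(HCl) left over = 5.169 × 10^-3 mol (1:1 ratio)
n(HCl) consumed by analyte = 0.01170 − 5.169 × 10^-3 = 6.526 × 10^-3 mol
n(NaHCO3) = 6.526 × 10^-3 mol (1:1 ratio)
mass of NaHCO3 = 6.526 × 10^-3 × 84.01 = 0.5483 g
% NaHCO3 = 0.5483 / 0.6050 × 100 = 90.62 %

90.62 %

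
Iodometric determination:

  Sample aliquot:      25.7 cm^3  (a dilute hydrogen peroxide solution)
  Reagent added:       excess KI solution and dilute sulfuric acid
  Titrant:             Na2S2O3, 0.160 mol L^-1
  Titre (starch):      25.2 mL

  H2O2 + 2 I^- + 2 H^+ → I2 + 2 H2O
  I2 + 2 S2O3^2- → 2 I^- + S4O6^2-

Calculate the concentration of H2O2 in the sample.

n(S2O3^2-) = 0.0252 × 0.160 = 4.03 × 10^-3 mol
n(I2) = n(S2O3^2-)/2 = 2.02 × 10^-3 mol
n(H2O2) in the aliquot = 2.02 × 10^-3 mol (1:1 ratio)
[H2O2] = 2.02 × 10^-3 / 0.0257 = 0.0784 mol/L

0.0784 mol/L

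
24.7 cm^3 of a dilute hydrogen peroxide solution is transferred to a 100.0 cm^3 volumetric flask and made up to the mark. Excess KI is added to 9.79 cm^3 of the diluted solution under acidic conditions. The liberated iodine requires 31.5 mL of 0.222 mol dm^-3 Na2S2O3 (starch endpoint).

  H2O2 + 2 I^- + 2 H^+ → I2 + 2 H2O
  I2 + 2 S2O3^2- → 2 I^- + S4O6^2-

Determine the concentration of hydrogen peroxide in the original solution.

n(S2O3^2-) = 0.0315 × 0.222 = 6.99 × 10^-3 mol
n(I2) = n(S2O3^2-)/2 = 3.50 × 10^-3 mol
n(H2O2) in the aliquot = 3.50 × 10^-3 mol (1:1 ratio)
[H2O2]_dilute = 3.50 × 10^-3 / 0.00979 = 0.357 mol/L
[H2O2]_original = 0.357 × 100.0/24.7 = 1.45 mol/L

1.45 mol/L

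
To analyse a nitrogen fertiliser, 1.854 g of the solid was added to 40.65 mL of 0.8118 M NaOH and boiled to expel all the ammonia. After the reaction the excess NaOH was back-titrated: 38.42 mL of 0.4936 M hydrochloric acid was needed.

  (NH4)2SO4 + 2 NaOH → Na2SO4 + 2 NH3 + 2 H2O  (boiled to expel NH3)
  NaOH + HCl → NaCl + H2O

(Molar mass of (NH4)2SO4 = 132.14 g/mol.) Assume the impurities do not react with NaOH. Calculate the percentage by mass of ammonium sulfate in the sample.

n(NaOH) added = 0.04065 × 0.8118 = 0.03300 mol
n(HCl) used in back-titration = 0.03842 × 0.4936 = 0.01896 mol
n(NaOH) left over = 0.01896 mol (1:1 ratio)
n(NaOH) consumed by analyte = 0.03300 − 0.01896 = 0.01404 mol
From the 1:2 ratio, n((NH4)2SO4) = 1/2 × 0.01404 = 7.018 × 10^-3 mol
mass of (NH4)2SO4 = 7.018 × 10^-3 × 132.14 = 0.9273 g
% (NH4)2SO4 = 0.9273 / 1.854 × 100 = 50.02 %

50.02 %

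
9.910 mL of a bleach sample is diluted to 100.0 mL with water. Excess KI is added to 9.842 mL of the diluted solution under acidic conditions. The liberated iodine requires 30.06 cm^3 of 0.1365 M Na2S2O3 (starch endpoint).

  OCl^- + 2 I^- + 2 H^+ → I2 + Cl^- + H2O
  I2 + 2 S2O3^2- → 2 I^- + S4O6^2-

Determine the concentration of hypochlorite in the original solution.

2.103 M

n(S2O3^2-) = 0.03006 × 0.1365 = 4.103 × 10^-3 mol
n(I2) = n(S2O3^2-)/2 = 2.052 × 10^-3 mol
n(OCl^-) in the aliquot = 2.052 × 10^-3 mol (1:1 ratio)
[OCl^-]_dilute = 2.052 × 10^-3 / 0.009842 = 0.2085 mol/L
[OCl^-]_original = 0.2085 × 100.0/9.910 = 2.103 mol/L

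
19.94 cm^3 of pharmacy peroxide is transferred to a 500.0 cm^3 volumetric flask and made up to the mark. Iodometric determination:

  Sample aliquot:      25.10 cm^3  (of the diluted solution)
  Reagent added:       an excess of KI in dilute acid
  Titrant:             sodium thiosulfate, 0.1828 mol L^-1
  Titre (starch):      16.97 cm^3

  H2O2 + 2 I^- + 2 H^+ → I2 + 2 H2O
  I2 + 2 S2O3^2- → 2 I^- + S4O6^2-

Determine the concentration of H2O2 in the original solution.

1.550 mol/L

n(S2O3^2-) = 0.01697 × 0.1828 = 3.102 × 10^-3 mol
n(I2) = n(S2O3^2-)/2 = 1.551 × 10^-3 mol
n(H2O2) in the aliquot = 1.551 × 10^-3 mol (1:1 ratio)
[H2O2]_dilute = 1.551 × 10^-3 / 0.02510 = 0.06180 mol/L
[H2O2]_original = 0.06180 × 500.0/19.94 = 1.550 mol/L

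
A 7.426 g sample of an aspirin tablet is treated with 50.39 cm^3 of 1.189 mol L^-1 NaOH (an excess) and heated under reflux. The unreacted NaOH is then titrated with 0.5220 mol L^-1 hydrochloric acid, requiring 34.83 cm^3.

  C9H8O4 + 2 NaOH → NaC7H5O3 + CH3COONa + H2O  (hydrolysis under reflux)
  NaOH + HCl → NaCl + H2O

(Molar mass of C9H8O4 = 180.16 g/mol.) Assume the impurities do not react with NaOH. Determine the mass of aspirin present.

3.759 g

n(NaOH) added = 0.05039 × 1.189 = 0.05991 mol
n(HCl) used in back-titration = 0.03483 × 0.5220 = 0.01818 mol
n(NaOH) left over = 0.01818 mol (1:1 ratio)
n(NaOH) consumed by analyte = 0.05991 − 0.01818 = 0.04173 mol
From the 1:2 ratio, n(C9H8O4) = 1/2 × 0.04173 = 0.02087 mol
mass of C9H8O4 = 0.02087 × 180.16 = 3.759 g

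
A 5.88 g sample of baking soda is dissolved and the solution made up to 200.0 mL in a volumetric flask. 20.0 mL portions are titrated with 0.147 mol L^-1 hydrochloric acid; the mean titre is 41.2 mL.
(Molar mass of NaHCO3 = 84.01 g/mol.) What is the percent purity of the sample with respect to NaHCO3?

NaHCO3 + HCl → NaCl + H2O + CO2
n(HCl) per titration = 0.0412 × 0.147 = 6.06 × 10^-3 mol
n(NaHCO3) in each aliquot = 6.06 × 10^-3 mol (1:1 ratio)
n(NaHCO3) in the whole flask = 6.06 × 10^-3 × 200.0/20.0 = 0.0606 mol
mass of NaHCO3 = 0.0606 × 84.01 = 5.09 g
% NaHCO3 = 5.09 / 5.88 × 100 = 86.5 %

86.5 %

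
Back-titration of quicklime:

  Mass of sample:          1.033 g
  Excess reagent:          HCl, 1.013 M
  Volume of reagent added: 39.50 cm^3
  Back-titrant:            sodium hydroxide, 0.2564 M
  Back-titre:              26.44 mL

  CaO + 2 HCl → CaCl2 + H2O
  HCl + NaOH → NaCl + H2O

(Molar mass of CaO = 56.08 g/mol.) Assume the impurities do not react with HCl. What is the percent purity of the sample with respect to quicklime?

90.21 %

n(HCl) added = 0.03950 × 1.013 = 0.04001 mol
n(NaOH) used in back-titration = 0.02644 × 0.2564 = 6.779 × 10^-3 mol
n(HCl) left over = 6.779 × 10^-3 mol (1:1 ratio)
n(HCl) consumed by analyte = 0.04001 − 6.779 × 10^-3 = 0.03323 mol
From the 1:2 ratio, n(CaO) = 1/2 × 0.03323 = 0.01662 mol
mass of CaO = 0.01662 × 56.08 = 0.9319 g
% CaO = 0.9319 / 1.033 × 100 = 90.21 %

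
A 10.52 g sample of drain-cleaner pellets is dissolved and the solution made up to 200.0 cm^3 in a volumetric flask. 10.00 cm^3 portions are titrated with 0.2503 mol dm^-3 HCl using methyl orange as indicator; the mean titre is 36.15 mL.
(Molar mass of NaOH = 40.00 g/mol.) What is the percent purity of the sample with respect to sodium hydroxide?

68.81 %

NaOH + HCl → NaCl + H2O
n(HCl) per titration = 0.03615 × 0.2503 = 9.048 × 10^-3 mol
n(NaOH) in each aliquot = 9.048 × 10^-3 mol (1:1 ratio)
n(NaOH) in the whole flask = 9.048 × 10^-3 × 200.0/10.00 = 0.1810 mol
mass of NaOH = 0.1810 × 40.00 = 7.239 g
% NaOH = 7.239 / 10.52 × 100 = 68.81 %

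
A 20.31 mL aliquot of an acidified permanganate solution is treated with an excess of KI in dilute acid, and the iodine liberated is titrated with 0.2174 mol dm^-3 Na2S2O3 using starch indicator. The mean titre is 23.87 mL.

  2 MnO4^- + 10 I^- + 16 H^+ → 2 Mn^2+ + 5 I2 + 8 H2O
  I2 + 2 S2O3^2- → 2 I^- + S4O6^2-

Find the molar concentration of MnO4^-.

0.05110 mol/L

n(S2O3^2-) = 0.02387 × 0.2174 = 5.189 × 10^-3 mol
n(I2) = n(S2O3^2-)/2 = 2.595 × 10^-3 mol
From the 2:5 ratio, n(MnO4^-) in the aliquot = 2/5 × 2.595 × 10^-3 = 1.038 × 10^-3 mol
[MnO4^-] = 1.038 × 10^-3 / 0.02031 = 0.05110 mol/L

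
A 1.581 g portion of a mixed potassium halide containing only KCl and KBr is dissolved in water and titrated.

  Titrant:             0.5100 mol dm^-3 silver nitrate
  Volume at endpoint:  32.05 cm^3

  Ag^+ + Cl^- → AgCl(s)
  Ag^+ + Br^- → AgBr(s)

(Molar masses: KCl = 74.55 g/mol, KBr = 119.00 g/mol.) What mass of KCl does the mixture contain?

n(AgNO3) = 0.03205 × 0.5100 = 0.01635 mol
Let x = n(KCl), y = n(KBr).
Titrant: 1x + 1y = 0.01635;  mass: 74.55x + 119.00y = 1.581
Solving, x = 8.192 × 10^-3 mol, y = 8.154 × 10^-3 mol
mass of KCl = 8.192 × 10^-3 × 74.55 = 0.6107 g

0.6107 g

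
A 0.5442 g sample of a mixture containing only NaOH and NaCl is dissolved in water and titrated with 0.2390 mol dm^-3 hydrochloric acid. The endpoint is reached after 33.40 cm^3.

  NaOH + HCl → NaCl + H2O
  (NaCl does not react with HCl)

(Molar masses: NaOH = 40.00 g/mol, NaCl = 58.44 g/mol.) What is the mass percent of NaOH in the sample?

n(HCl) = 0.03340 × 0.2390 = 7.983 × 10^-3 mol
Let x = n(NaOH), y = n(NaCl).
Titrant: 1x = 7.983 × 10^-3;  mass: 40.00x + 58.44y = 0.5442
Solving, x = 7.983 × 10^-3 mol, y = 3.848 × 10^-3 mol
mass of NaOH = 7.983 × 10^-3 × 40.00 = 0.3193 g
% NaOH = 0.3193 / 0.5442 × 100 = 58.67 %

58.67 %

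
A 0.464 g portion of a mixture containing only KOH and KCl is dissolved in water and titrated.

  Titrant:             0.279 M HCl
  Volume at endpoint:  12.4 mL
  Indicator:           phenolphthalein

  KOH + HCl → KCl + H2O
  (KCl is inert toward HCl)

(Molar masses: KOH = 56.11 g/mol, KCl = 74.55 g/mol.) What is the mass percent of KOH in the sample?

41.8 %

n(HCl) = 0.0124 × 0.279 = 3.46 × 10^-3 mol
Let x = n(KOH), y = n(KCl).
Titrant: 1x = 3.46 × 10^-3;  mass: 56.11x + 74.55y = 0.464
Solving, x = 3.46 × 10^-3 mol, y = 3.62 × 10^-3 mol
mass of KOH = 3.46 × 10^-3 × 56.11 = 0.194 g
% KOH = 0.194 / 0.464 × 100 = 41.8 %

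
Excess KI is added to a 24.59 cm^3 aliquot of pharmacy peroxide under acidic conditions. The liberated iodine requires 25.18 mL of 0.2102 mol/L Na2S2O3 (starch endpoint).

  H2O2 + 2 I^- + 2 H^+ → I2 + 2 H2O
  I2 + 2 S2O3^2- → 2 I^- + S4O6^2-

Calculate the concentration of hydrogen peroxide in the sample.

0.1076 mol/L

n(S2O3^2-) = 0.02518 × 0.2102 = 5.293 × 10^-3 mol
n(I2) = n(S2O3^2-)/2 = 2.646 × 10^-3 mol
n(H2O2) in the aliquot = 2.646 × 10^-3 mol (1:1 ratio)
[H2O2] = 2.646 × 10^-3 / 0.02459 = 0.1076 mol/L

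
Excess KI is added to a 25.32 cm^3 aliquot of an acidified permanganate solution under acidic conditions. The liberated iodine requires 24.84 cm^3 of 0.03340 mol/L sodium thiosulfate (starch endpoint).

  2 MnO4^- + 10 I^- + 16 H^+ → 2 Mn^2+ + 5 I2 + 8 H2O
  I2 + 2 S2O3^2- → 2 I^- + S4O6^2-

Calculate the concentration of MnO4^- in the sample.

0.006553 mol/L

n(S2O3^2-) = 0.02484 × 0.03340 = 8.297 × 10^-4 mol
n(I2) = n(S2O3^2-)/2 = 4.148 × 10^-4 mol
From the 2:5 ratio, n(MnO4^-) in the aliquot = 2/5 × 4.148 × 10^-4 = 1.659 × 10^-4 mol
[MnO4^-] = 1.659 × 10^-4 / 0.02532 = 0.006553 mol/L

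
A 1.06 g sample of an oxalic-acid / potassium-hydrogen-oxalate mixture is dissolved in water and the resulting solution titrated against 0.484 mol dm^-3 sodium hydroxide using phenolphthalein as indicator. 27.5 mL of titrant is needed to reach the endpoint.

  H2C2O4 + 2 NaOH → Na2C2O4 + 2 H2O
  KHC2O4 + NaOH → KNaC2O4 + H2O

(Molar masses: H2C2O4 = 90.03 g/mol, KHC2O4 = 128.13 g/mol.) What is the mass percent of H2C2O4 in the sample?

n(NaOH) = 0.0275 × 0.484 = 0.0133 mol
Let x = n(H2C2O4), y = n(KHC2O4).
Titrant: 2x + 1y = 0.0133;  mass: 90.03x + 128.13y = 1.06
Solving, x = 3.88 × 10^-3 mol, y = 5.54 × 10^-3 mol
mass of H2C2O4 = 3.88 × 10^-3 × 90.03 = 0.350 g
% H2C2O4 = 0.350 / 1.06 × 100 = 33.0 %

33.0 %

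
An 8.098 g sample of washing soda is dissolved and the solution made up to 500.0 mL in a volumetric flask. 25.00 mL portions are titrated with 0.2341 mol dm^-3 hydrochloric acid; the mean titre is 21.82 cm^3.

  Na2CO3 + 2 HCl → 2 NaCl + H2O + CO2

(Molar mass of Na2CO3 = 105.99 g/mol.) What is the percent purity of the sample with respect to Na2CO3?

66.86 %

n(HCl) per titration = 0.02182 × 0.2341 = 5.108 × 10^-3 mol
From the 1:2 ratio, n(Na2CO3) in each aliquot = 1/2 × 5.108 × 10^-3 = 2.554 × 10^-3 mol
n(Na2CO3) in the whole flask = 2.554 × 10^-3 × 500.0/25.00 = 0.05108 mol
mass of Na2CO3 = 0.05108 × 105.99 = 5.414 g
% Na2CO3 = 5.414 / 8.098 × 100 = 66.86 %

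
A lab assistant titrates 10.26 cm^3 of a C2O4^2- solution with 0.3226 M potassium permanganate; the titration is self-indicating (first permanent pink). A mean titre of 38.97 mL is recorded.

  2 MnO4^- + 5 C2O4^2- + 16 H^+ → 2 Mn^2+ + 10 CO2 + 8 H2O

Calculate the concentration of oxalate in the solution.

3.063 M

n(KMnO4) = 0.03897 L × 0.3226 mol/L = 0.01257 mol
From the 5:2 mole ratio, n(C2O4^2-) = 5/2 × 0.01257 = 0.03143 mol
[C2O4^2-] = 0.03143 mol / 0.01026 L = 3.063 mol/L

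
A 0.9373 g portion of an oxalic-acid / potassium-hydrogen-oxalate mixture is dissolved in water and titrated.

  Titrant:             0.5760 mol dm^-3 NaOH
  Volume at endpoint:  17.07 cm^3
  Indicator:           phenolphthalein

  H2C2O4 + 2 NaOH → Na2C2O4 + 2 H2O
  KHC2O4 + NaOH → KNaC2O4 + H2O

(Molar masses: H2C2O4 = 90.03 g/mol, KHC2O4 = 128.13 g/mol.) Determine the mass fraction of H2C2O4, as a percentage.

18.64 %

n(NaOH) = 0.01707 × 0.5760 = 9.832 × 10^-3 mol
Let x = n(H2C2O4), y = n(KHC2O4).
Titrant: 2x + 1y = 9.832 × 10^-3;  mass: 90.03x + 128.13y = 0.9373
Solving, x = 1.940 × 10^-3 mol, y = 5.952 × 10^-3 mol
mass of H2C2O4 = 1.940 × 10^-3 × 90.03 = 0.1747 g
% H2C2O4 = 0.1747 / 0.9373 × 100 = 18.64 %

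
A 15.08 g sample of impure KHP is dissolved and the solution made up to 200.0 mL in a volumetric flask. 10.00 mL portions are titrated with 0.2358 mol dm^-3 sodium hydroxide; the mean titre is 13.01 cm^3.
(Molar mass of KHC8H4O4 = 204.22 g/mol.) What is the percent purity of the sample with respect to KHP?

83.09 %

KHC8H4O4 + NaOH → KNaC8H4O4 + H2O
n(NaOH) per titration = 0.01301 × 0.2358 = 3.068 × 10^-3 mol
n(KHC8H4O4) in each aliquot = 3.068 × 10^-3 mol (1:1 ratio)
n(KHC8H4O4) in the whole flask = 3.068 × 10^-3 × 200.0/10.00 = 0.06136 mol
mass of KHC8H4O4 = 0.06136 × 204.22 = 12.53 g
% KHC8H4O4 = 12.53 / 15.08 × 100 = 83.09 %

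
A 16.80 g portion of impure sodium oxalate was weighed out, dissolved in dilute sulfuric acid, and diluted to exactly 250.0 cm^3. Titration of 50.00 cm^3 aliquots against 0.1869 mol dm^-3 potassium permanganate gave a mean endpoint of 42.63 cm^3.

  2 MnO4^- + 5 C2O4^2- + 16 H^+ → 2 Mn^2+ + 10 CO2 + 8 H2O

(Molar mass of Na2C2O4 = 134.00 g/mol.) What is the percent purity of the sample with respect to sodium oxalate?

79.44 %

n(KMnO4) per titration = 0.04263 × 0.1869 = 7.968 × 10^-3 mol
From the 5:2 ratio, n(Na2C2O4) in each aliquot = 5/2 × 7.968 × 10^-3 = 0.01992 mol
n(Na2C2O4) in the whole flask = 0.01992 × 250.0/50.00 = 0.09959 mol
mass of Na2C2O4 = 0.09959 × 134.00 = 13.35 g
% Na2C2O4 = 13.35 / 16.80 × 100 = 79.44 %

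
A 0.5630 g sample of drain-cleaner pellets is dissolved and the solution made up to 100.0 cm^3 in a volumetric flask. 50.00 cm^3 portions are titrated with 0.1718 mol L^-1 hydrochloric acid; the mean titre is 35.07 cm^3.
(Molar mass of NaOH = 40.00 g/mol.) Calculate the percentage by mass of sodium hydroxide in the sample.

85.61 %

NaOH + HCl → NaCl + H2O
n(HCl) per titration = 0.03507 × 0.1718 = 6.025 × 10^-3 mol
n(NaOH) in each aliquot = 6.025 × 10^-3 mol (1:1 ratio)
n(NaOH) in the whole flask = 6.025 × 10^-3 × 100.0/50.00 = 0.01205 mol
mass of NaOH = 0.01205 × 40.00 = 0.4820 g
% NaOH = 0.4820 / 0.5630 × 100 = 85.61 %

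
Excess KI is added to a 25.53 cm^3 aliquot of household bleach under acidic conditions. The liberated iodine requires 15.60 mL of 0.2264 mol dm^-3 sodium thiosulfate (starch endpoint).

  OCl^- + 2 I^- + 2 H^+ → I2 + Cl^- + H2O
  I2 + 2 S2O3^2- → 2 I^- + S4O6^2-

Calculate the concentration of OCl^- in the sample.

0.06917 mol/L

n(S2O3^2-) = 0.01560 × 0.2264 = 3.532 × 10^-3 mol
n(I2) = n(S2O3^2-)/2 = 1.766 × 10^-3 mol
n(OCl^-) in the aliquot = 1.766 × 10^-3 mol (1:1 ratio)
[OCl^-] = 1.766 × 10^-3 / 0.02553 = 0.06917 mol/L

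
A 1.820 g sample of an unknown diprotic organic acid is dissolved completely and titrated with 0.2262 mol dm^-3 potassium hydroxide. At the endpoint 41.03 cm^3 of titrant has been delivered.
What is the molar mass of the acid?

n(KOH) = 0.04103 L × 0.2262 mol/L = 9.281 × 10^-3 mol
From the 1:2 ratio, n(H2A) = 1/2 × 9.281 × 10^-3 = 4.640 × 10^-3 mol
M = m / n = 1.820 g / 4.640 × 10^-3 mol = 392.2 g/mol

392.2 g/mol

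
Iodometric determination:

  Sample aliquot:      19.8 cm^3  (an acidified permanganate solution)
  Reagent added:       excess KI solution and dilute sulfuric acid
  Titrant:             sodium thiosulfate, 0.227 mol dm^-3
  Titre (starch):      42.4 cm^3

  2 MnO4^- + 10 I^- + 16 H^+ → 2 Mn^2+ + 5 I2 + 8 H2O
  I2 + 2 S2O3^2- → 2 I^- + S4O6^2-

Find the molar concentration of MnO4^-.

n(S2O3^2-) = 0.0424 × 0.227 = 9.62 × 10^-3 mol
n(I2) = n(S2O3^2-)/2 = 4.81 × 10^-3 mol
From the 2:5 ratio, n(MnO4^-) in the aliquot = 2/5 × 4.81 × 10^-3 = 1.92 × 10^-3 mol
[MnO4^-] = 1.92 × 10^-3 / 0.0198 = 0.0972 mol/L

0.0972 mol/L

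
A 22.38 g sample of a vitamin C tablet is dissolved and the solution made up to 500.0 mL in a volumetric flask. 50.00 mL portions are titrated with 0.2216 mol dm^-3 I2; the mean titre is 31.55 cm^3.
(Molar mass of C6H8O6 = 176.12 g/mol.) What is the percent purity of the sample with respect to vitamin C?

C6H8O6 + I2 → C6H6O6 + 2 HI
n(I2) per titration = 0.03155 × 0.2216 = 6.991 × 10^-3 mol
n(C6H8O6) in each aliquot = 6.991 × 10^-3 mol (1:1 ratio)
n(C6H8O6) in the whole flask = 6.991 × 10^-3 × 500.0/50.00 = 0.06991 mol
mass of C6H8O6 = 0.06991 × 176.12 = 12.31 g
% C6H8O6 = 12.31 / 22.38 × 100 = 55.02 %

55.02 %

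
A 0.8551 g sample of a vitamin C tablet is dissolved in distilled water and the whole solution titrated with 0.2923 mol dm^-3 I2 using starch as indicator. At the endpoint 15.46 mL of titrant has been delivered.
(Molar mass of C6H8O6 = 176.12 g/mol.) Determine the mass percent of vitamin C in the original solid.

93.07 %

C6H8O6 + I2 → C6H6O6 + 2 HI
n(I2) = 0.01546 L × 0.2923 mol/L = 4.519 × 10^-3 mol
n(C6H8O6) = 4.519 × 10^-3 mol (1:1 ratio)
mass of C6H8O6 = 4.519 × 10^-3 × 176.12 g/mol = 0.7959 g
% C6H8O6 = 0.7959 / 0.8551 × 100 = 93.07 %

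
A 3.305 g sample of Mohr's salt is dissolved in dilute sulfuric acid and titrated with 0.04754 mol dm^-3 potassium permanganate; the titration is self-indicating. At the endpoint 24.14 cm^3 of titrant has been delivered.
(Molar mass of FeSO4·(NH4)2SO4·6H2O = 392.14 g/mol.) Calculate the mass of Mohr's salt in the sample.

2.250 g

MnO4^- + 5 Fe^2+ + 8 H^+ → Mn^2+ + 5 Fe^3+ + 4 H2O
n(KMnO4) = 0.02414 L × 0.04754 mol/L = 1.148 × 10^-3 mol
From the 5:1 ratio, n(FeSO4·(NH4)2SO4·6H2O) = 5/1 × 1.148 × 10^-3 = 5.738 × 10^-3 mol
mass of FeSO4·(NH4)2SO4·6H2O = 5.738 × 10^-3 × 392.14 g/mol = 2.250 g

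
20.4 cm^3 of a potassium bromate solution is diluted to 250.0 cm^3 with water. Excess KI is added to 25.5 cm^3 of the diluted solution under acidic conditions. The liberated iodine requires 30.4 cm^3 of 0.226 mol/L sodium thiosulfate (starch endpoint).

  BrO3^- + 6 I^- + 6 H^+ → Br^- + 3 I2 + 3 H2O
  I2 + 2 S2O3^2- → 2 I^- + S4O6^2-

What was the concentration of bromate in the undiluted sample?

n(S2O3^2-) = 0.0304 × 0.226 = 6.87 × 10^-3 mol
n(I2) = n(S2O3^2-)/2 = 3.44 × 10^-3 mol
From the 1:3 ratio, n(BrO3^-) in the aliquot = 1/3 × 3.44 × 10^-3 = 1.15 × 10^-3 mol
[BrO3^-]_dilute = 1.15 × 10^-3 / 0.0255 = 0.0449 mol/L
[BrO3^-]_original = 0.0449 × 250.0/20.4 = 0.550 mol/L

0.550 mol/L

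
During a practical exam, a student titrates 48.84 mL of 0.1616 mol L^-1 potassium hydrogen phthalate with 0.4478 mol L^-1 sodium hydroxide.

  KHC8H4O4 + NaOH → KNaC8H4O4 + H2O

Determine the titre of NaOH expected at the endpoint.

n(KHC8H4O4) = 0.04884 L × 0.1616 mol/L = 7.893 × 10^-3 mol
n(NaOH) = 7.893 × 10^-3 mol (1:1 stoichiometry)
V(NaOH) = 7.893 × 10^-3 mol / 0.4478 mol/L = 0.01763 L = 17.63 mL

17.63 mL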